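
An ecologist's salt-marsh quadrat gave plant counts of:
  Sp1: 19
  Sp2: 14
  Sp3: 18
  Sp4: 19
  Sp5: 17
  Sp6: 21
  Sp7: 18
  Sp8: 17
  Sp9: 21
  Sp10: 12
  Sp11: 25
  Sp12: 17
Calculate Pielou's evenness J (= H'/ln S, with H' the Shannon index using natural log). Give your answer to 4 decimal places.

0.9937

Total N = 19+14+18+19+17+21+18+17+21+12+25+17 = 218, so the proportions are 0.087156, 0.06422, 0.082569, 0.087156, 0.077982, 0.09633, 0.082569, 0.077982, 0.09633, 0.055046, 0.114679, 0.077982 (working shown to 6 dp, full precision carried).
H' = −Σ pᵢ ln pᵢ = −((-0.212665) + (-0.176313) + (-0.205937) + (-0.212665) + (-0.198953) + (-0.225410) + (-0.205937) + (-0.198953) + (-0.225410) + (-0.159610) + (-0.248351) + (-0.198953)) = 2.469158.
With S = 12 species, ln S = 2.484907, so J = 2.469158/2.484907 = 0.993662, i.e. 0.9937 to 4 decimal places.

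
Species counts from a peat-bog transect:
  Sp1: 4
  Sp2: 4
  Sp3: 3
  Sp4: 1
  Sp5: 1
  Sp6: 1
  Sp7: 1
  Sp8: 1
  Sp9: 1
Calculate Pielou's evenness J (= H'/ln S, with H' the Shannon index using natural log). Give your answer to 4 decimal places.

0.9043

Total N = 4+4+3+1+1+1+1+1+1 = 17, so the proportions are 0.235294, 0.235294, 0.176471, 0.058824, 0.058824, 0.058824, 0.058824, 0.058824, 0.058824 (working shown to 6 dp, full precision carried).
H' = −Σ pᵢ ln pᵢ = −((-0.340452) + (-0.340452) + (-0.306106) + (-0.166660) + (-0.166660) + (-0.166660) + (-0.166660) + (-0.166660) + (-0.166660)) = 1.986967.
With S = 9 species, ln S = 2.197225, so J = 1.986967/2.197225 = 0.904308, i.e. 0.9043 to 4 decimal places.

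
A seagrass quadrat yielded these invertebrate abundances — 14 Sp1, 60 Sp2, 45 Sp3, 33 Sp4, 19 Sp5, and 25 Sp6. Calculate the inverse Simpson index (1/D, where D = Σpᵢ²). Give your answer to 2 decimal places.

4.87

Total N = 14+60+45+33+19+25 = 196, so the proportions are 0.071429, 0.306122, 0.229592, 0.168367, 0.096939, 0.127551 (working shown to 6 dp, full precision carried).
D = 0.071429² + 0.306122² + 0.229592² + 0.168367² + 0.096939² + 0.127551² = 0.005102 + 0.093711 + 0.052712 + 0.028348 + 0.009397 + 0.016269 = 0.205539.
So 1/D = 4.8652, i.e. 4.87 to 2 decimal places.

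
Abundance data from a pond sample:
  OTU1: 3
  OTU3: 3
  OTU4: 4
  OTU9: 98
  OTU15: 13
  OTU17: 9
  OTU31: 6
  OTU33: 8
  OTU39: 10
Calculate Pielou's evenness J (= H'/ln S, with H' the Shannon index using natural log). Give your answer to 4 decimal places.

Total N = 3+3+4+98+13+9+6+8+10 = 154, so the proportions are 0.019481, 0.019481, 0.025974, 0.636364, 0.084416, 0.058442, 0.038961, 0.051948, 0.064935 (working shown to 6 dp, full precision carried).
H' = −Σ pᵢ ln pᵢ = −((-0.076721) + (-0.076721) + (-0.094822) + (-0.287627) + (-0.208676) + (-0.165958) + (-0.126436) + (-0.153637) + (-0.177556)) = 1.368154.
With S = 9 species, ln S = 2.197225, so J = 1.368154/2.197225 = 0.622674, i.e. 0.6227 to 4 decimal places.

0.6227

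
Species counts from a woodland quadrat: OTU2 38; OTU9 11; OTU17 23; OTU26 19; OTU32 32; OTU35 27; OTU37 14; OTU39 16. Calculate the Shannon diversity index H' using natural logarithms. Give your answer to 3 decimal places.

Total N = 38+11+23+19+32+27+14+16 = 180, so the proportions are 0.21111, 0.06111, 0.12778, 0.10556, 0.17778, 0.15, 0.07778, 0.08889 (working shown to 5 dp, full precision carried).
Each pᵢ ln pᵢ term: 0.21111×(-1.55537)=-0.32836, 0.06111×(-2.79506)=-0.17081, 0.12778×(-2.05746)=-0.26290, 0.10556×(-2.24852)=-0.23734, 0.17778×(-1.72722)=-0.30706, 0.15×(-1.89712)=-0.28457, 0.07778×(-2.55390)=-0.19864, 0.08889×(-2.42037)=-0.21514.
Sum = -2.00482, so H' = 2.005.

2.005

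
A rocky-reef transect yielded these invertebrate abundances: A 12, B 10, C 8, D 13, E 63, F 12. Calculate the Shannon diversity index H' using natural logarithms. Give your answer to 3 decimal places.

Total N = 12+10+8+13+63+12 = 118, so the proportions are 0.10169, 0.08475, 0.0678, 0.11017, 0.5339, 0.10169 (working shown to 5 dp, full precision carried).
Each pᵢ ln pᵢ term: 0.10169×(-2.28578)=-0.23245, 0.08475×(-2.46810)=-0.20916, 0.0678×(-2.69124)=-0.18246, 0.11017×(-2.20574)=-0.24300, 0.5339×(-0.62755)=-0.33505, 0.10169×(-2.28578)=-0.23245.
Sum = -1.43457, so H' = 1.435.

1.435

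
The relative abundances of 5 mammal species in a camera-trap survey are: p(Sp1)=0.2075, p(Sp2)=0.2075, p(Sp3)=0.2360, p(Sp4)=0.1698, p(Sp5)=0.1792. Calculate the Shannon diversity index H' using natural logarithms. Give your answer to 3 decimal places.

1.603

Each pᵢ ln pᵢ term (working shown to 5 dp, full precision carried): 0.2075×(-1.57262)=-0.32632, 0.2075×(-1.57262)=-0.32632, 0.236×(-1.44392)=-0.34077, 0.1698×(-1.77313)=-0.30108, 0.1792×(-1.71925)=-0.30809.
Sum = -1.60257, so H' = 1.603.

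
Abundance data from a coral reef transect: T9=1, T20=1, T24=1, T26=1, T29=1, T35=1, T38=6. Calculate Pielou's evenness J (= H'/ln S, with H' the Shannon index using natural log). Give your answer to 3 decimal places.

0.817

Total N = 1+1+1+1+1+1+6 = 12, so the proportions are 0.08333, 0.08333, 0.08333, 0.08333, 0.08333, 0.08333, 0.5 (working shown to 5 dp, full precision carried).
H' = −Σ pᵢ ln pᵢ = −((-0.20708) + (-0.20708) + (-0.20708) + (-0.20708) + (-0.20708) + (-0.20708) + (-0.34657)) = 1.58903.
With S = 7 species, ln S = 1.94591, so J = 1.58903/1.94591 = 0.81660, i.e. 0.817 to 3 decimal places.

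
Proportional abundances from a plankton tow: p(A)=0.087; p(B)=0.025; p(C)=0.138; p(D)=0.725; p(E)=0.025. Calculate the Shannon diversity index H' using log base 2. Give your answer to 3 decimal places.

Each pᵢ log₂ pᵢ term (working shown to 5 dp, full precision carried): 0.087×(-3.52284)=-0.30649, 0.025×(-5.32193)=-0.13305, 0.138×(-2.85726)=-0.39430, 0.725×(-0.46395)=-0.33636, 0.025×(-5.32193)=-0.13305.
Sum = -1.30325, so H' = 1.303.

1.303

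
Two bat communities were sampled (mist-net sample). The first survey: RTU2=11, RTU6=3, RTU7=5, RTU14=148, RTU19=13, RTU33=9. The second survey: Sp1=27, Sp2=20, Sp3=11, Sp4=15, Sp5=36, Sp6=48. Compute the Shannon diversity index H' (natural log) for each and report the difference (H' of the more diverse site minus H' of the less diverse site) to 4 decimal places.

0.8279

The first survey: N=189, proportions 0.058201, 0.015873, 0.026455, 0.783069, 0.068783, 0.047619, giving H' = 0.847955 (working shown to 6 dp, full precision carried).
The second survey: N=157, proportions 0.171975, 0.127389, 0.070064, 0.095541, 0.229299, 0.305732, giving H' = 1.675837.
Difference = |0.847955 − 1.675837| = 0.827882, i.e. 0.8279 to 4 decimal places.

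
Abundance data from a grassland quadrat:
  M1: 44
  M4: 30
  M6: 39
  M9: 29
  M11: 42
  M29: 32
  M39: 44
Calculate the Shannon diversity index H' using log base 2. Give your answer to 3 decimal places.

Total N = 44+30+39+29+42+32+44 = 260, so the proportions are 0.16923, 0.11538, 0.15, 0.11154, 0.16154, 0.12308, 0.16923 (working shown to 5 dp, full precision carried).
Each pᵢ log₂ pᵢ term: 0.16923×(-2.56294)=-0.43373, 0.11538×(-3.11548)=-0.35948, 0.15×(-2.73697)=-0.41054, 0.11154×(-3.16439)=-0.35295, 0.16154×(-2.63005)=-0.42485, 0.12308×(-3.02237)=-0.37198, 0.16923×(-2.56294)=-0.43373.
Sum = -2.78727, so H' = 2.787.

2.787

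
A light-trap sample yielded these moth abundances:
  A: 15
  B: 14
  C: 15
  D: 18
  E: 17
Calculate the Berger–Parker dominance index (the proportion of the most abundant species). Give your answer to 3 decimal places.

0.228

Total N = 15+14+15+18+17 = 79, so the proportions are 0.18987, 0.17722, 0.18987, 0.22785, 0.21519 (working shown to 5 dp, full precision carried).
The largest proportion is 0.22785, i.e. d = 0.228 to 3 decimal places.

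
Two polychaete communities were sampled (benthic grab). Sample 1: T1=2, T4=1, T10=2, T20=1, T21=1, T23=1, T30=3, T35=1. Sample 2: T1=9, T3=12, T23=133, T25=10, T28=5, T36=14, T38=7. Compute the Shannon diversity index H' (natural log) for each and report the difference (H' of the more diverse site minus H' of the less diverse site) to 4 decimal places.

0.8461

Sample 1: N=12, proportions 0.166667, 0.083333, 0.166667, 0.083333, 0.083333, 0.083333, 0.25, 0.083333, giving H' = 1.979205 (working shown to 6 dp, full precision carried).
Sample 2: N=190, proportions 0.047368, 0.063158, 0.7, 0.052632, 0.026316, 0.073684, 0.036842, giving H' = 1.133069.
Difference = |1.979205 − 1.133069| = 0.846136, i.e. 0.8461 to 4 decimal places.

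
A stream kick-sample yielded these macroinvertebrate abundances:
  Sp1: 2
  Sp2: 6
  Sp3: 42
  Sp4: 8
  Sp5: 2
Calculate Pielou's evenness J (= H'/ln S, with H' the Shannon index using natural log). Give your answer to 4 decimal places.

0.6060

Total N = 2+6+42+8+2 = 60, so the proportions are 0.033333, 0.1, 0.7, 0.133333, 0.033333 (working shown to 6 dp, full precision carried).
H' = −Σ pᵢ ln pᵢ = −((-0.113373) + (-0.230259) + (-0.249672) + (-0.268654) + (-0.113373)) = 0.975331.
With S = 5 species, ln S = 1.609438, so J = 0.975331/1.609438 = 0.606007, i.e. 0.6060 to 4 decimal places.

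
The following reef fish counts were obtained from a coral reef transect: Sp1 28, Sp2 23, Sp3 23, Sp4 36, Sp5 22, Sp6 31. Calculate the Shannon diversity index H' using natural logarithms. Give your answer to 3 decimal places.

Total N = 28+23+23+36+22+31 = 163, so the proportions are 0.17178, 0.1411, 0.1411, 0.22086, 0.13497, 0.19018 (working shown to 5 dp, full precision carried).
Each pᵢ ln pᵢ term: 0.17178×(-1.76155)=-0.30260, 0.1411×(-1.95826)=-0.27632, 0.1411×(-1.95826)=-0.27632, 0.22086×(-1.51023)=-0.33355, 0.13497×(-2.00271)=-0.27030, 0.19018×(-1.65976)=-0.31566.
Sum = -1.77475, so H' = 1.775.

1.775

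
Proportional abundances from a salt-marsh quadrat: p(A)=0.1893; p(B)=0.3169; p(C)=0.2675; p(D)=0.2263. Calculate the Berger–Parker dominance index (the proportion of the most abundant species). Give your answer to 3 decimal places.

The largest proportion is 0.3169, i.e. d = 0.317 to 3 decimal places.

0.317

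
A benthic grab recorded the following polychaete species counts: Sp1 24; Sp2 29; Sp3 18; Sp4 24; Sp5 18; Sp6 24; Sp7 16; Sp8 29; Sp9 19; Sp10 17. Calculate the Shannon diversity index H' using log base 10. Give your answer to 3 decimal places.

0.990

Total N = 24+29+18+24+18+24+16+29+19+17 = 218, so the proportions are 0.11009, 0.13303, 0.08257, 0.11009, 0.08257, 0.11009, 0.07339, 0.13303, 0.08716, 0.07798 (working shown to 5 dp, full precision carried).
Each pᵢ log₁₀ pᵢ term: 0.11009×(-0.95825)=-0.10549, 0.13303×(-0.87606)=-0.11654, 0.08257×(-1.08318)=-0.08944, 0.11009×(-0.95825)=-0.10549, 0.08257×(-1.08318)=-0.08944, 0.11009×(-0.95825)=-0.10549, 0.07339×(-1.13434)=-0.08325, 0.13303×(-0.87606)=-0.11654, 0.08716×(-1.05970)=-0.09236, 0.07798×(-1.10801)=-0.08640.
Sum = -0.99046, so H' = 0.990.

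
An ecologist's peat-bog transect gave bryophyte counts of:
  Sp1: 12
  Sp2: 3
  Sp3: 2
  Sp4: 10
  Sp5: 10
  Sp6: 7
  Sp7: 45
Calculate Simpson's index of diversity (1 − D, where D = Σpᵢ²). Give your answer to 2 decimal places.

Total N = 12+3+2+10+10+7+45 = 89, so the proportions are 0.1348, 0.0337, 0.0225, 0.1124, 0.1124, 0.0787, 0.5056 (working shown to 4 dp, full precision carried).
D = 0.1348² + 0.0337² + 0.0225² + 0.1124² + 0.1124² + 0.0787² + 0.5056² = 0.0182 + 0.0011 + 0.0005 + 0.0126 + 0.0126 + 0.0062 + 0.2556 = 0.3069.
So 1 − D = 0.6931, i.e. 0.69 to 2 decimal places.

0.69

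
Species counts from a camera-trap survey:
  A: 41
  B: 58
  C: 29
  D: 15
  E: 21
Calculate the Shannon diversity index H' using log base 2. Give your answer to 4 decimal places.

Total N = 41+58+29+15+21 = 164, so the proportions are 0.25, 0.353659, 0.176829, 0.091463, 0.128049 (working shown to 6 dp, full precision carried).
Each pᵢ log₂ pᵢ term: 0.25×(-2.000000)=-0.500000, 0.353659×(-1.499571)=-0.530336, 0.176829×(-2.499571)=-0.441997, 0.091463×(-3.450661)=-0.315609, 0.128049×(-2.965235)=-0.379695.
Sum = -2.167637, so H' = 2.1676.

2.1676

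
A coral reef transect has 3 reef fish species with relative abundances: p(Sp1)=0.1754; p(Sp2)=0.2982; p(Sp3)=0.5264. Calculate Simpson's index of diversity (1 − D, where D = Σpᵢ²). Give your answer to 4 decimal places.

0.6032

D = 0.1754² + 0.2982² + 0.5264² = 0.030765 + 0.088923 + 0.277097 = 0.396785 (working shown to 6 dp, full precision carried).
So 1 − D = 0.603215, i.e. 0.6032 to 4 decimal places.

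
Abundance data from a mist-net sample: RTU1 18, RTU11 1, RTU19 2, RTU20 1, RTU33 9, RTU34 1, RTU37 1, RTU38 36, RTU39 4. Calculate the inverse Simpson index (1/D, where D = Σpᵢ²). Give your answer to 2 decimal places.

Total N = 18+1+2+1+9+1+1+36+4 = 73, so the proportions are 0.24658, 0.0137, 0.0274, 0.0137, 0.12329, 0.0137, 0.0137, 0.49315, 0.05479 (working shown to 5 dp, full precision carried).
D = 0.24658² + 0.0137² + 0.0274² + 0.0137² + 0.12329² + 0.0137² + 0.0137² + 0.49315² + 0.05479² = 0.06080 + 0.00019 + 0.00075 + 0.00019 + 0.01520 + 0.00019 + 0.00019 + 0.24320 + 0.00300 = 0.32370.
So 1/D = 3.0893, i.e. 3.09 to 2 decimal places.

3.09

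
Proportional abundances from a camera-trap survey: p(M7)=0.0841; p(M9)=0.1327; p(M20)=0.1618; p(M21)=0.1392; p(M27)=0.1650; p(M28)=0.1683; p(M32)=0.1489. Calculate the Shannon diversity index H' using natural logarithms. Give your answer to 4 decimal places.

Each pᵢ ln pᵢ term (working shown to 6 dp, full precision carried): 0.0841×(-2.475749)=-0.208210, 0.1327×(-2.019664)=-0.268009, 0.1618×(-1.821394)=-0.294702, 0.1392×(-1.971844)=-0.274481, 0.165×(-1.801810)=-0.297299, 0.1683×(-1.782007)=-0.299912, 0.1489×(-1.904480)=-0.283577.
Sum = -1.926190, so H' = 1.9262.

1.9262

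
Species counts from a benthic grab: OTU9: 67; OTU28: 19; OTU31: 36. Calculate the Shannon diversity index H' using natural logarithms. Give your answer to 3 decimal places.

0.979

Total N = 67+19+36 = 122, so the proportions are 0.54918, 0.15574, 0.29508 (working shown to 5 dp, full precision carried).
Each pᵢ ln pᵢ term: 0.54918×(-0.59933)=-0.32914, 0.15574×(-1.85958)=-0.28961, 0.29508×(-1.22050)=-0.36015.
Sum = -0.97889, so H' = 0.979.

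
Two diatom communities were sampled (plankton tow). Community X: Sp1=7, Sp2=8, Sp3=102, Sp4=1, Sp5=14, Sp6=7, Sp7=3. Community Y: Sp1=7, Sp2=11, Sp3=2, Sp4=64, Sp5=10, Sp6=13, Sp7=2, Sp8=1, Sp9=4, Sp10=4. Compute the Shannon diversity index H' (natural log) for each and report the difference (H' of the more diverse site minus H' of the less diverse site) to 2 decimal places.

0.54

Community X: N=142, proportions 0.0493, 0.0563, 0.7183, 0.007, 0.0986, 0.0493, 0.0211, giving H' = 1.0413 (working shown to 4 dp, full precision carried).
Community Y: N=118, proportions 0.0593, 0.0932, 0.0169, 0.5424, 0.0847, 0.1102, 0.0169, 0.0085, 0.0339, 0.0339, giving H' = 1.5809.
Difference = |1.0413 − 1.5809| = 0.5396, i.e. 0.54 to 2 decimal places.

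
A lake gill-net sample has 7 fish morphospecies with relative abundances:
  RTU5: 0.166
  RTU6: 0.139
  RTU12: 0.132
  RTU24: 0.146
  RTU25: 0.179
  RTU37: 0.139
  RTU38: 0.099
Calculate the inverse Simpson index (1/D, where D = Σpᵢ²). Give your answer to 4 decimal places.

D = 0.166² + 0.139² + 0.132² + 0.146² + 0.179² + 0.139² + 0.099² = 0.02755600 + 0.01932100 + 0.01742400 + 0.02131600 + 0.03204100 + 0.01932100 + 0.00980100 = 0.14678000 (working shown to 8 dp, full precision carried).
So 1/D = 6.812917, i.e. 6.8129 to 4 decimal places.

6.8129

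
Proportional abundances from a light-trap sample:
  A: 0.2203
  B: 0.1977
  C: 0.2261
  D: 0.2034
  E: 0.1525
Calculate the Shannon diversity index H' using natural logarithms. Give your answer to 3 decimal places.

1.601

Each pᵢ ln pᵢ term (working shown to 5 dp, full precision carried): 0.2203×(-1.51277)=-0.33326, 0.1977×(-1.62100)=-0.32047, 0.2261×(-1.48678)=-0.33616, 0.2034×(-1.59258)=-0.32393, 0.1525×(-1.88059)=-0.28679.
Sum = -1.60062, so H' = 1.601.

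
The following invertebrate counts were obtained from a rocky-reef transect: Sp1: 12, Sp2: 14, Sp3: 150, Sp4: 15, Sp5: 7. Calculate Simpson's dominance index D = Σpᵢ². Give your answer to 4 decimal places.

Total N = 12+14+150+15+7 = 198, so the proportions are 0.060606, 0.070707, 0.757576, 0.075758, 0.035354 (working shown to 6 dp, full precision carried).
D = 0.060606² + 0.070707² + 0.757576² + 0.075758² + 0.035354² = 0.003673 + 0.004999 + 0.573921 + 0.005739 + 0.001250 = 0.589583.
To 4 decimal places, D = 0.5896.

0.5896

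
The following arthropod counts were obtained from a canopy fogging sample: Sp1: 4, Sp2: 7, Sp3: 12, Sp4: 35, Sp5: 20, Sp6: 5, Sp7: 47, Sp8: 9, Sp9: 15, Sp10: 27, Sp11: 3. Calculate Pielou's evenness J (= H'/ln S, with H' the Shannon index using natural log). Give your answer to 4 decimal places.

Total N = 4+7+12+35+20+5+47+9+15+27+3 = 184, so the proportions are 0.021739, 0.038043, 0.065217, 0.190217, 0.108696, 0.027174, 0.255435, 0.048913, 0.081522, 0.146739, 0.016304 (working shown to 6 dp, full precision carried).
H' = −Σ pᵢ ln pᵢ = −((-0.083231) + (-0.124365) + (-0.178045) + (-0.315682) + (-0.241218) + (-0.097975) + (-0.348614) + (-0.147605) + (-0.204366) + (-0.281607) + (-0.067114)) = 2.089824.
With S = 11 species, ln S = 2.397895, so J = 2.089824/2.397895 = 0.871524, i.e. 0.8715 to 4 decimal places.

0.8715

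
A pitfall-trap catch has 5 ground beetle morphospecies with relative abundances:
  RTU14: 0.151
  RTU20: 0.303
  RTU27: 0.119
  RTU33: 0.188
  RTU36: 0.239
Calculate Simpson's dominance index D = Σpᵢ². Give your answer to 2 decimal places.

0.22

D = 0.151² + 0.303² + 0.119² + 0.188² + 0.239² = 0.0228 + 0.0918 + 0.0142 + 0.0353 + 0.0571 = 0.2212 (working shown to 4 dp, full precision carried).
To 2 decimal places, D = 0.22.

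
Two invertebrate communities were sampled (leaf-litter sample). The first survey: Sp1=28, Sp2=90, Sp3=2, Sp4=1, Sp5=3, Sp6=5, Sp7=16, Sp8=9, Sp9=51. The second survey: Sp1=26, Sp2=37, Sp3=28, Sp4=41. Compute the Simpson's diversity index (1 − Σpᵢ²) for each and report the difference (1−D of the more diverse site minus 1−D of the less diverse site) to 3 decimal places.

The first survey: N=205, proportions 0.13659, 0.43902, 0.00976, 0.00488, 0.01463, 0.02439, 0.07805, 0.0439, 0.24878, giving 1−D = 0.71776 (working shown to 5 dp, full precision carried).
The second survey: N=132, proportions 0.19697, 0.2803, 0.21212, 0.31061, giving 1−D = 0.74116.
Difference = |0.71776 − 0.74116| = 0.02340, i.e. 0.023 to 3 decimal places.

0.023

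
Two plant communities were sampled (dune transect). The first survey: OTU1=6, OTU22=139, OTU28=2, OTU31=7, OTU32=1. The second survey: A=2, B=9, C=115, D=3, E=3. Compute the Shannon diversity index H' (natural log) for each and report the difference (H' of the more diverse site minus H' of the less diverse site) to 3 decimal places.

The first survey: N=155, proportions 0.03871, 0.89677, 0.0129, 0.04516, 0.00645, giving H' = 0.45213 (working shown to 5 dp, full precision carried).
The second survey: N=132, proportions 0.01515, 0.06818, 0.87121, 0.02273, 0.02273, giving H' = 0.53871.
Difference = |0.45213 − 0.53871| = 0.08658, i.e. 0.087 to 3 decimal places.

0.087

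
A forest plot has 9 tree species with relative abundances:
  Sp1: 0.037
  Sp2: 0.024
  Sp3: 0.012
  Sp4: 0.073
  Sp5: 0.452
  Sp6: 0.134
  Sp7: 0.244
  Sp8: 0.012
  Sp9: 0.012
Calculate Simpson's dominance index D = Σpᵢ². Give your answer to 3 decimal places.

D = 0.037² + 0.024² + 0.012² + 0.073² + 0.452² + 0.134² + 0.244² + 0.012² + 0.012² = 0.00137 + 0.00058 + 0.00014 + 0.00533 + 0.20430 + 0.01796 + 0.05954 + 0.00014 + 0.00014 = 0.28950 (working shown to 5 dp, full precision carried).
To 3 decimal places, D = 0.290.

0.290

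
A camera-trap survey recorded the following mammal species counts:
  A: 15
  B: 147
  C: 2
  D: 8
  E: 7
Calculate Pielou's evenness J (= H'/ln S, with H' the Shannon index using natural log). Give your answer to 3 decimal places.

Total N = 15+147+2+8+7 = 179, so the proportions are 0.0838, 0.82123, 0.01117, 0.04469, 0.03911 (working shown to 5 dp, full precision carried).
H' = −Σ pᵢ ln pᵢ = −((-0.20777) + (-0.16174) + (-0.05021) + (-0.13890) + (-0.12676)) = 0.68539.
With S = 5 species, ln S = 1.60944, so J = 0.68539/1.60944 = 0.42586, i.e. 0.426 to 3 decimal places.

0.426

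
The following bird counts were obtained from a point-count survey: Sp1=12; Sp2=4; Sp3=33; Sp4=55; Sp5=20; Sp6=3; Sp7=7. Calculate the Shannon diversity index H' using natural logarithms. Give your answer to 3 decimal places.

1.555

Total N = 12+4+33+55+20+3+7 = 134, so the proportions are 0.08955, 0.02985, 0.24627, 0.41045, 0.14925, 0.02239, 0.05224 (working shown to 5 dp, full precision carried).
Each pᵢ ln pᵢ term: 0.08955×(-2.41293)=-0.21608, 0.02985×(-3.51155)=-0.10482, 0.24627×(-1.40133)=-0.34510, 0.41045×(-0.89051)=-0.36551, 0.14925×(-1.90211)=-0.28390, 0.02239×(-3.79923)=-0.08506, 0.05224×(-2.95193)=-0.15421.
Sum = -1.55468, so H' = 1.555.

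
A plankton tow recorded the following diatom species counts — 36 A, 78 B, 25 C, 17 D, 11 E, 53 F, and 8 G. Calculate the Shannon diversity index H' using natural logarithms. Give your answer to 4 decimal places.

1.6973

Total N = 36+78+25+17+11+53+8 = 228, so the proportions are 0.157895, 0.342105, 0.109649, 0.074561, 0.048246, 0.232456, 0.035088 (working shown to 6 dp, full precision carried).
Each pᵢ ln pᵢ term: 0.157895×(-1.845827)=-0.291446, 0.342105×(-1.072637)=-0.366955, 0.109649×(-2.210470)=-0.242376, 0.074561×(-2.596132)=-0.193571, 0.048246×(-3.031450)=-0.146254, 0.232456×(-1.459054)=-0.339166, 0.035088×(-3.349904)=-0.117540.
Sum = -1.697309, so H' = 1.6973.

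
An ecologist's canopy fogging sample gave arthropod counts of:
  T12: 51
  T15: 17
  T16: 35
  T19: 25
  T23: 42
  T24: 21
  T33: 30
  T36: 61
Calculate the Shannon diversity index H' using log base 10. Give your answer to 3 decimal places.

0.868

Total N = 51+17+35+25+42+21+30+61 = 282, so the proportions are 0.18085, 0.06028, 0.12411, 0.08865, 0.14894, 0.07447, 0.10638, 0.21631 (working shown to 5 dp, full precision carried).
Each pᵢ log₁₀ pᵢ term: 0.18085×(-0.74268)=-0.13431, 0.06028×(-1.21980)=-0.07353, 0.12411×(-0.90618)=-0.11247, 0.08865×(-1.05231)=-0.09329, 0.14894×(-0.82700)=-0.12317, 0.07447×(-1.12803)=-0.08400, 0.10638×(-0.97313)=-0.10352, 0.21631×(-0.66492)=-0.14383.
Sum = -0.86813, so H' = 0.868.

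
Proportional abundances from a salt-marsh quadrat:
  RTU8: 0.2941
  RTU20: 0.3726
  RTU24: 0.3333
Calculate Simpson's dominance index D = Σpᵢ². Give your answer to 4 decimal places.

D = 0.2941² + 0.3726² + 0.3333² = 0.086495 + 0.138831 + 0.111089 = 0.336414 (working shown to 6 dp, full precision carried).
To 4 decimal places, D = 0.3364.

0.3364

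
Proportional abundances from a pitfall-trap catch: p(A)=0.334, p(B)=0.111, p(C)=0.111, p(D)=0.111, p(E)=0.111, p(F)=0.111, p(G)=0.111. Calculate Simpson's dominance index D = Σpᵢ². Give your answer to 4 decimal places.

0.1855

D = 0.334² + 0.111² + 0.111² + 0.111² + 0.111² + 0.111² + 0.111² = 0.111556 + 0.012321 + 0.012321 + 0.012321 + 0.012321 + 0.012321 + 0.012321 = 0.185482 (working shown to 6 dp, full precision carried).
To 4 decimal places, D = 0.1855.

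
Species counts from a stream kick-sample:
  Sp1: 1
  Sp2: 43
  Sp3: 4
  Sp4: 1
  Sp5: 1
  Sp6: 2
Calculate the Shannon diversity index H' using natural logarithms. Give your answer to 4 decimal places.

Total N = 1+43+4+1+1+2 = 52, so the proportions are 0.019231, 0.826923, 0.076923, 0.019231, 0.019231, 0.038462 (working shown to 6 dp, full precision carried).
Each pᵢ ln pᵢ term: 0.019231×(-3.951244)=-0.075985, 0.826923×(-0.190044)=-0.157151, 0.076923×(-2.564949)=-0.197304, 0.019231×(-3.951244)=-0.075985, 0.019231×(-3.951244)=-0.075985, 0.038462×(-3.258097)=-0.125311.
Sum = -0.707723, so H' = 0.7077.

0.7077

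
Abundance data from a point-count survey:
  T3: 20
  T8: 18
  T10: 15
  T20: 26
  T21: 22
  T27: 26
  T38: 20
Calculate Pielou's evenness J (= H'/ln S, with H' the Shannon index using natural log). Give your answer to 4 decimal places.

0.9918

Total N = 20+18+15+26+22+26+20 = 147, so the proportions are 0.136054, 0.122449, 0.102041, 0.176871, 0.14966, 0.176871, 0.136054 (working shown to 6 dp, full precision carried).
H' = −Σ pᵢ ln pᵢ = −((-0.271388) + (-0.257150) + (-0.232896) + (-0.306400) + (-0.284262) + (-0.306400) + (-0.271388)) = 1.929884.
With S = 7 species, ln S = 1.945910, so J = 1.929884/1.945910 = 0.991764, i.e. 0.9918 to 4 decimal places.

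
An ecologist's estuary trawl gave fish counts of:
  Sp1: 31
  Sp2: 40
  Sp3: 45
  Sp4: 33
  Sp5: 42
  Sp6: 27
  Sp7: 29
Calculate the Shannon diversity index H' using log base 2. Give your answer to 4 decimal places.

2.7832

Total N = 31+40+45+33+42+27+29 = 247, so the proportions are 0.125506, 0.161943, 0.182186, 0.133603, 0.17004, 0.109312, 0.117409 (working shown to 6 dp, full precision carried).
Each pᵢ log₂ pᵢ term: 0.125506×(-2.994171)=-0.375787, 0.161943×(-2.626439)=-0.425334, 0.182186×(-2.456514)=-0.447543, 0.133603×(-2.903973)=-0.387980, 0.17004×(-2.556050)=-0.434632, 0.109312×(-3.193480)=-0.349085, 0.117409×(-3.090386)=-0.362839.
Sum = -2.783200, so H' = 2.7832.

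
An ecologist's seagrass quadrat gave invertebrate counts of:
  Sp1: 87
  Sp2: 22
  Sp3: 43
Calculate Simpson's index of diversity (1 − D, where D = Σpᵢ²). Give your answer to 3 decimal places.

0.571

Total N = 87+22+43 = 152, so the proportions are 0.57237, 0.14474, 0.28289 (working shown to 5 dp, full precision carried).
D = 0.57237² + 0.14474² + 0.28289² = 0.32761 + 0.02095 + 0.08003 = 0.42858.
So 1 − D = 0.57142, i.e. 0.571 to 3 decimal places.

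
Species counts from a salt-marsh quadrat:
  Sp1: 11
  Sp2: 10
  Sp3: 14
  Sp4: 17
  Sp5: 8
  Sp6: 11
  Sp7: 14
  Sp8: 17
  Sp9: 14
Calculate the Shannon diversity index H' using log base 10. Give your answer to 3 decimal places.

0.943

Total N = 11+10+14+17+8+11+14+17+14 = 116, so the proportions are 0.09483, 0.08621, 0.12069, 0.14655, 0.06897, 0.09483, 0.12069, 0.14655, 0.12069 (working shown to 5 dp, full precision carried).
Each pᵢ log₁₀ pᵢ term: 0.09483×(-1.02307)=-0.09701, 0.08621×(-1.06446)=-0.09176, 0.12069×(-0.91833)=-0.11083, 0.14655×(-0.83401)=-0.12223, 0.06897×(-1.16137)=-0.08009, 0.09483×(-1.02307)=-0.09701, 0.12069×(-0.91833)=-0.11083, 0.14655×(-0.83401)=-0.12223, 0.12069×(-0.91833)=-0.11083.
Sum = -0.94284, so H' = 0.943.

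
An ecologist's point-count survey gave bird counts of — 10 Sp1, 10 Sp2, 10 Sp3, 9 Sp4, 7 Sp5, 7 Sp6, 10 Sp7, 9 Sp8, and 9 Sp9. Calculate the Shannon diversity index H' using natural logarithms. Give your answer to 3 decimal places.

Total N = 10+10+10+9+7+7+10+9+9 = 81, so the proportions are 0.12346, 0.12346, 0.12346, 0.11111, 0.08642, 0.08642, 0.12346, 0.11111, 0.11111 (working shown to 5 dp, full precision carried).
Each pᵢ ln pᵢ term: 0.12346×(-2.09186)=-0.25825, 0.12346×(-2.09186)=-0.25825, 0.12346×(-2.09186)=-0.25825, 0.11111×(-2.19722)=-0.24414, 0.08642×(-2.44854)=-0.21160, 0.08642×(-2.44854)=-0.21160, 0.12346×(-2.09186)=-0.25825, 0.11111×(-2.19722)=-0.24414, 0.11111×(-2.19722)=-0.24414.
Sum = -2.18863, so H' = 2.189.

2.189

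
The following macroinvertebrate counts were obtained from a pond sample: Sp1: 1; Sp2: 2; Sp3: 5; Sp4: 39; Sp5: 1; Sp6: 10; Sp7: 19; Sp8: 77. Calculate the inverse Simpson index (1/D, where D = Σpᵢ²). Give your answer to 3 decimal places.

Total N = 1+2+5+39+1+10+19+77 = 154, so the proportions are 0.006494, 0.012987, 0.032468, 0.253247, 0.006494, 0.064935, 0.123377, 0.5 (working shown to 6 dp, full precision carried).
D = 0.006494² + 0.012987² + 0.032468² + 0.253247² + 0.006494² + 0.064935² + 0.123377² + 0.5² = 0.000042 + 0.000169 + 0.001054 + 0.064134 + 0.000042 + 0.004217 + 0.015222 + 0.250000 = 0.334879.
So 1/D = 2.98615, i.e. 2.986 to 3 decimal places.

2.986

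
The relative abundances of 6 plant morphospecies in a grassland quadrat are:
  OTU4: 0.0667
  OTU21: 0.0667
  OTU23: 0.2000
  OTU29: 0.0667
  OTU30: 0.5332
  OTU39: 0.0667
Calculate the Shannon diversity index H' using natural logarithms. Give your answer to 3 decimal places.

Each pᵢ ln pᵢ term (working shown to 5 dp, full precision carried): 0.0667×(-2.70755)=-0.18059, 0.0667×(-2.70755)=-0.18059, 0.2×(-1.60944)=-0.32189, 0.0667×(-2.70755)=-0.18059, 0.5332×(-0.62886)=-0.33531, 0.0667×(-2.70755)=-0.18059.
Sum = -1.37957, so H' = 1.380.

1.380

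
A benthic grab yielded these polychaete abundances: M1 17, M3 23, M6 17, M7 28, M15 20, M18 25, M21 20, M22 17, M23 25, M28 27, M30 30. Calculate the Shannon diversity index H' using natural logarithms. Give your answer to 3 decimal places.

2.378

Total N = 17+23+17+28+20+25+20+17+25+27+30 = 249, so the proportions are 0.06827, 0.09237, 0.06827, 0.11245, 0.08032, 0.1004, 0.08032, 0.06827, 0.1004, 0.10843, 0.12048 (working shown to 5 dp, full precision carried).
Each pᵢ ln pᵢ term: 0.06827×(-2.68424)=-0.18326, 0.09237×(-2.38196)=-0.22002, 0.06827×(-2.68424)=-0.18326, 0.11245×(-2.18525)=-0.24573, 0.08032×(-2.52172)=-0.20255, 0.1004×(-2.29858)=-0.23078, 0.08032×(-2.52172)=-0.20255, 0.06827×(-2.68424)=-0.18326, 0.1004×(-2.29858)=-0.23078, 0.10843×(-2.22162)=-0.24090, 0.12048×(-2.11626)=-0.25497.
Sum = -2.37806, so H' = 2.378.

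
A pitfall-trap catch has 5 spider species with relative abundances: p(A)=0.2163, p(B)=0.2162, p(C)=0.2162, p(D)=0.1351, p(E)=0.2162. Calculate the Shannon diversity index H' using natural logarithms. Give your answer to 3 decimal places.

Each pᵢ ln pᵢ term (working shown to 5 dp, full precision carried): 0.2163×(-1.53109)=-0.33117, 0.2162×(-1.53155)=-0.33112, 0.2162×(-1.53155)=-0.33112, 0.1351×(-2.00174)=-0.27044, 0.2162×(-1.53155)=-0.33112.
Sum = -1.59497, so H' = 1.595.

1.595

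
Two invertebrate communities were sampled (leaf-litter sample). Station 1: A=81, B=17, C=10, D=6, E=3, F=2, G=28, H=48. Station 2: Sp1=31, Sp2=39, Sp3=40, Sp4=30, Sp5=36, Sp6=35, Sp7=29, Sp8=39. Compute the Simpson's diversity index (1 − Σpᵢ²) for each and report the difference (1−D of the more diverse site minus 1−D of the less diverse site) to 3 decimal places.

0.139

Station 1: N=195, proportions 0.41538, 0.08718, 0.05128, 0.03077, 0.01538, 0.01026, 0.14359, 0.24615, giving 1−D = 0.73473 (working shown to 5 dp, full precision carried).
Station 2: N=279, proportions 0.11111, 0.13978, 0.14337, 0.10753, 0.12903, 0.12545, 0.10394, 0.13978, giving 1−D = 0.87327.
Difference = |0.73473 − 0.87327| = 0.13854, i.e. 0.139 to 3 decimal places.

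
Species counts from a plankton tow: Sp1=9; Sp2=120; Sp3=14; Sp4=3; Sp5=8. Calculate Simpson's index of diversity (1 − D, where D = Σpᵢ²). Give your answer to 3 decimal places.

0.378

Total N = 9+120+14+3+8 = 154, so the proportions are 0.05844, 0.77922, 0.09091, 0.01948, 0.05195 (working shown to 5 dp, full precision carried).
D = 0.05844² + 0.77922² + 0.09091² + 0.01948² + 0.05195² = 0.00342 + 0.60719 + 0.00826 + 0.00038 + 0.00270 = 0.62194.
So 1 − D = 0.37806, i.e. 0.378 to 3 decimal places.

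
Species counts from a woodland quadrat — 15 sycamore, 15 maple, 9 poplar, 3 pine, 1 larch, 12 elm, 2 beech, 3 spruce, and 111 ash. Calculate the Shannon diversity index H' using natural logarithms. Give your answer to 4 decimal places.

Total N = 15+15+9+3+1+12+2+3+111 = 171, so the proportions are 0.087719, 0.087719, 0.052632, 0.017544, 0.005848, 0.070175, 0.011696, 0.017544, 0.649123 (working shown to 6 dp, full precision carried).
Each pᵢ ln pᵢ term: 0.087719×(-2.433613)=-0.213475, 0.087719×(-2.433613)=-0.213475, 0.052632×(-2.944439)=-0.154970, 0.017544×(-4.043051)=-0.070931, 0.005848×(-5.141664)=-0.030068, 0.070175×(-2.656757)=-0.186439, 0.011696×(-4.448516)=-0.052029, 0.017544×(-4.043051)=-0.070931, 0.649123×(-0.432133)=-0.280508.
Sum = -1.272826, so H' = 1.2728.

1.2728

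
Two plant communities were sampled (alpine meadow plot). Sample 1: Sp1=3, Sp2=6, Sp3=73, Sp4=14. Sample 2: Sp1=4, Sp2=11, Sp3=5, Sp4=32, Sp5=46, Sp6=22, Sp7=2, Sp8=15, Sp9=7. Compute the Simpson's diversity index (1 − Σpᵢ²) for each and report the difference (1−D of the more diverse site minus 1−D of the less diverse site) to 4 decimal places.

0.4084

Sample 1: N=96, proportions 0.03125, 0.0625, 0.760417, 0.145833, giving 1−D = 0.395616 (working shown to 6 dp, full precision carried).
Sample 2: N=144, proportions 0.027778, 0.076389, 0.034722, 0.222222, 0.319444, 0.152778, 0.013889, 0.104167, 0.048611, giving 1−D = 0.804012.
Difference = |0.395616 − 0.804012| = 0.408396, i.e. 0.4084 to 4 decimal places.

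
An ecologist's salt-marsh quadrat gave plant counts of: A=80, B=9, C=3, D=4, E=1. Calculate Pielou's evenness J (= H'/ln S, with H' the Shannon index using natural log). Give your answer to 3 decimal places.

Total N = 80+9+3+4+1 = 97, so the proportions are 0.82474, 0.09278, 0.03093, 0.04124, 0.01031 (working shown to 5 dp, full precision carried).
H' = −Σ pᵢ ln pᵢ = −((-0.15891) + (-0.22059) + (-0.10751) + (-0.13148) + (-0.04716)) = 0.66566.
With S = 5 species, ln S = 1.60944, so J = 0.66566/1.60944 = 0.41360, i.e. 0.414 to 3 decimal places.

0.414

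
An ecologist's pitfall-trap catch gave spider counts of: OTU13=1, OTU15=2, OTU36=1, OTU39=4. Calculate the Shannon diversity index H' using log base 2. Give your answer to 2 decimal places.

1.75

Total N = 1+2+1+4 = 8, so the proportions are 0.125, 0.25, 0.125, 0.5 (working shown to 4 dp, full precision carried).
Each pᵢ log₂ pᵢ term: 0.125×(-3.0000)=-0.3750, 0.25×(-2.0000)=-0.5000, 0.125×(-3.0000)=-0.3750, 0.5×(-1.0000)=-0.5000.
Sum = -1.7500, so H' = 1.75.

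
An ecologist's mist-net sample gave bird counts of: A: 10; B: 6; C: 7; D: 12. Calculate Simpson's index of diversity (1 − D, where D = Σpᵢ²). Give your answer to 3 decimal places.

0.731

Total N = 10+6+7+12 = 35, so the proportions are 0.28571, 0.17143, 0.2, 0.34286 (working shown to 5 dp, full precision carried).
D = 0.28571² + 0.17143² + 0.2² + 0.34286² = 0.08163 + 0.02939 + 0.04000 + 0.11755 = 0.26857.
So 1 − D = 0.73143, i.e. 0.731 to 3 decimal places.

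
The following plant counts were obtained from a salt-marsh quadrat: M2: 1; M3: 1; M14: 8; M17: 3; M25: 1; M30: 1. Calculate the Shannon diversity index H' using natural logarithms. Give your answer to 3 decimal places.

Total N = 1+1+8+3+1+1 = 15, so the proportions are 0.06667, 0.06667, 0.53333, 0.2, 0.06667, 0.06667 (working shown to 5 dp, full precision carried).
Each pᵢ ln pᵢ term: 0.06667×(-2.70805)=-0.18054, 0.06667×(-2.70805)=-0.18054, 0.53333×(-0.62861)=-0.33526, 0.2×(-1.60944)=-0.32189, 0.06667×(-2.70805)=-0.18054, 0.06667×(-2.70805)=-0.18054.
Sum = -1.37929, so H' = 1.379.

1.379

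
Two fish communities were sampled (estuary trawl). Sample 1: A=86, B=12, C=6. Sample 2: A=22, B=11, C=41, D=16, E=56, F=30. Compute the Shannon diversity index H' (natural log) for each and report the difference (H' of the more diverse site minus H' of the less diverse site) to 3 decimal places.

Sample 1: N=104, proportions 0.826923, 0.115385, 0.057692, giving H' = 0.570898 (working shown to 6 dp, full precision carried).
Sample 2: N=176, proportions 0.125, 0.0625, 0.232955, 0.090909, 0.318182, 0.170455, giving H' = 1.656545.
Difference = |0.570898 − 1.656545| = 1.085647, i.e. 1.086 to 3 decimal places.

1.086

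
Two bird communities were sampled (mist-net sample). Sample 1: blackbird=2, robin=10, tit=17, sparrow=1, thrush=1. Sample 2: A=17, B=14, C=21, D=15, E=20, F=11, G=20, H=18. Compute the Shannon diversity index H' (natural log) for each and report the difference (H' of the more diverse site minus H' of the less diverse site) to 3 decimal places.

Sample 1: N=31, proportions 0.06452, 0.32258, 0.54839, 0.03226, 0.03226, giving H' = 1.09280 (working shown to 5 dp, full precision carried).
Sample 2: N=136, proportions 0.125, 0.10294, 0.15441, 0.11029, 0.14706, 0.08088, 0.14706, 0.13235, giving H' = 2.06045.
Difference = |1.09280 − 2.06045| = 0.96765, i.e. 0.968 to 3 decimal places.

0.968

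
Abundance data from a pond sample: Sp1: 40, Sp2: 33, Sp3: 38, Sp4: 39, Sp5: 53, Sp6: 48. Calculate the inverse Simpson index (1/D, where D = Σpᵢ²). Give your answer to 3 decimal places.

5.851

Total N = 40+33+38+39+53+48 = 251, so the proportions are 0.1593625, 0.1314741, 0.1513944, 0.1553785, 0.2111554, 0.1912351 (working shown to 7 dp, full precision carried).
D = 0.1593625² + 0.1314741² + 0.1513944² + 0.1553785² + 0.2111554² + 0.1912351² = 0.0253964 + 0.0172854 + 0.0229203 + 0.0241425 + 0.0445866 + 0.0365708 = 0.1709020.
So 1/D = 5.85130, i.e. 5.851 to 3 decimal places.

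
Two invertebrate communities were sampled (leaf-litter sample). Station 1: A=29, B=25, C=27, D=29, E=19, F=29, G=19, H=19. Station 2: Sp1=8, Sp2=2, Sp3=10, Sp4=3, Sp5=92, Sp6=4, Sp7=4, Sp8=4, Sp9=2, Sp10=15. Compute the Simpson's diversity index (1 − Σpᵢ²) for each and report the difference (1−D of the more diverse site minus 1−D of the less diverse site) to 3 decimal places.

0.301

Station 1: N=196, proportions 0.14796, 0.12755, 0.13776, 0.14796, 0.09694, 0.14796, 0.09694, 0.09694, giving 1−D = 0.87089 (working shown to 5 dp, full precision carried).
Station 2: N=144, proportions 0.05556, 0.01389, 0.06944, 0.02083, 0.63889, 0.02778, 0.02778, 0.02778, 0.01389, 0.10417, giving 1−D = 0.56993.
Difference = |0.87089 − 0.56993| = 0.30096, i.e. 0.301 to 3 decimal places.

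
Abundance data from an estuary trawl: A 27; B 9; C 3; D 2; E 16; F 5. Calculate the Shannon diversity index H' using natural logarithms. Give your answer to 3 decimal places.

Total N = 27+9+3+2+16+5 = 62, so the proportions are 0.43548, 0.14516, 0.04839, 0.03226, 0.25806, 0.08065 (working shown to 5 dp, full precision carried).
Each pᵢ ln pᵢ term: 0.43548×(-0.83130)=-0.36202, 0.14516×(-1.92991)=-0.28015, 0.04839×(-3.02852)=-0.14654, 0.03226×(-3.43399)=-0.11077, 0.25806×(-1.35455)=-0.34956, 0.08065×(-2.51770)=-0.20304.
Sum = -1.45208, so H' = 1.452.

1.452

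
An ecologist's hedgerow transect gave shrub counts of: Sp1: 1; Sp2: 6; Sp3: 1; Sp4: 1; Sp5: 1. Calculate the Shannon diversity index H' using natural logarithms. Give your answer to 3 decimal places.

Total N = 1+6+1+1+1 = 10, so the proportions are 0.1, 0.6, 0.1, 0.1, 0.1 (working shown to 5 dp, full precision carried).
Each pᵢ ln pᵢ term: 0.1×(-2.30259)=-0.23026, 0.6×(-0.51083)=-0.30650, 0.1×(-2.30259)=-0.23026, 0.1×(-2.30259)=-0.23026, 0.1×(-2.30259)=-0.23026.
Sum = -1.22753, so H' = 1.228.

1.228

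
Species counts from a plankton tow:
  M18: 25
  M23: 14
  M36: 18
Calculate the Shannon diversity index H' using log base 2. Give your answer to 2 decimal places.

Total N = 25+14+18 = 57, so the proportions are 0.4386, 0.2456, 0.3158 (working shown to 4 dp, full precision carried).
Each pᵢ log₂ pᵢ term: 0.4386×(-1.1890)=-0.5215, 0.2456×(-2.0255)=-0.4975, 0.3158×(-1.6630)=-0.5251.
Sum = -1.5442, so H' = 1.54.

1.54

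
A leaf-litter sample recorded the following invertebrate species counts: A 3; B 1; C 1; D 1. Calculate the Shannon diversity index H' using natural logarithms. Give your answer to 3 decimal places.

Total N = 3+1+1+1 = 6, so the proportions are 0.5, 0.16667, 0.16667, 0.16667 (working shown to 5 dp, full precision carried).
Each pᵢ ln pᵢ term: 0.5×(-0.69315)=-0.34657, 0.16667×(-1.79176)=-0.29863, 0.16667×(-1.79176)=-0.29863, 0.16667×(-1.79176)=-0.29863.
Sum = -1.24245, so H' = 1.242.

1.242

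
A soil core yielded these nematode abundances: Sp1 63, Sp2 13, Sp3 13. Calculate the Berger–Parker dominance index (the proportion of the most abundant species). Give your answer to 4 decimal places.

0.7079

Total N = 63+13+13 = 89, so the proportions are 0.707865, 0.146067, 0.146067 (working shown to 6 dp, full precision carried).
The largest proportion is 0.707865, i.e. d = 0.7079 to 4 decimal places.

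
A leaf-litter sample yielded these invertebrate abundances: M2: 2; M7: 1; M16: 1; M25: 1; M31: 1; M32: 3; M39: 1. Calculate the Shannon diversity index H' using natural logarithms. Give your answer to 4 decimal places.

Total N = 2+1+1+1+1+3+1 = 10, so the proportions are 0.2, 0.1, 0.1, 0.1, 0.1, 0.3, 0.1 (working shown to 6 dp, full precision carried).
Each pᵢ ln pᵢ term: 0.2×(-1.609438)=-0.321888, 0.1×(-2.302585)=-0.230259, 0.1×(-2.302585)=-0.230259, 0.1×(-2.302585)=-0.230259, 0.1×(-2.302585)=-0.230259, 0.3×(-1.203973)=-0.361192, 0.1×(-2.302585)=-0.230259.
Sum = -1.834372, so H' = 1.8344.

1.8344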